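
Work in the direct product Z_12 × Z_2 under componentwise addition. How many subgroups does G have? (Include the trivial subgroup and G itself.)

|G| = 24, so by Lagrange every subgroup order divides 24. Divisors: 1, 2, 3, 4, 6, 8, 12, 24.
Subgroups by order — order 1: 1; order 2: 3; order 3: 1; order 4: 3; order 6: 3; order 8: 1; order 12: 3; order 24: 1.
Total: 1 + 3 + 1 + 3 + 3 + 1 + 3 + 1 = 16.

16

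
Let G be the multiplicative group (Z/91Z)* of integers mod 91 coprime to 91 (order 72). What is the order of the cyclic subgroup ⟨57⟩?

4

Compute successive powers of 57 mod 91: 57, 64, 8, 1; 57^4 ≡ 1 (mod 91).
So |⟨57⟩| = 4.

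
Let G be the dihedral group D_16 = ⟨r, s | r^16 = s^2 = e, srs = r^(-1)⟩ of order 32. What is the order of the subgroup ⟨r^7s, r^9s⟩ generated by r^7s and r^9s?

|⟨r^7s⟩| = 2 and |⟨r^9s⟩| = 2, so |H| is a multiple of lcm(2, 2) = 2 and divides |G| = 32.
Closing under the operation: H = {e, r^2, r^4, r^6, r^8, r^10, r^12, r^14, rs, r^3s, r^5s, r^7s, r^9s, r^11s, r^13s, r^15s}, so |H| = 16.

16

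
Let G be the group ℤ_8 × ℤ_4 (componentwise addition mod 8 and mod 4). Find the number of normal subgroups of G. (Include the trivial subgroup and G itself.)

22

G is abelian, so every subgroup is normal.
G has 22 subgroups in total, hence 22 normal subgroups.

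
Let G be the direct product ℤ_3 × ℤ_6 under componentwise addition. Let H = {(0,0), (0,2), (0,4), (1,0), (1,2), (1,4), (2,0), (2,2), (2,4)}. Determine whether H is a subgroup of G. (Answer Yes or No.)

Yes

|H| = 9 divides |G| = 18, consistent with Lagrange.
H contains the identity, every element's inverse is in H, and H is closed under +: it is a subgroup.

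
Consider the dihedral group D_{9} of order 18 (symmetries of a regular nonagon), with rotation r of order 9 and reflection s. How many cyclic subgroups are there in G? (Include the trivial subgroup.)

Each element a generates a cyclic subgroup ⟨a⟩; distinct elements may generate the same one (a cyclic group of order d has φ(d) generators).
Cyclic subgroups by order — order 1: 1; order 2: 9; order 3: 1; order 9: 1.
Total: 12.

12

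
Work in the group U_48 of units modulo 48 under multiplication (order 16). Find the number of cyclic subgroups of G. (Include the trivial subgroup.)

12

Group the elements of G by the cyclic subgroup they generate; each cyclic subgroup of order d accounts for φ(d) elements.
Cyclic subgroups by order — order 1: 1; order 2: 7; order 4: 4.
Total: 12.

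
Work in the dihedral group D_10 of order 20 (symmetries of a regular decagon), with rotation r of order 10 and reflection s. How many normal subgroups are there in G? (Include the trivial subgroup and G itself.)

G has 22 subgroups. Checking conjugation-invariance by order — order 1: 1/1 normal; order 2: 1/11 normal; order 4: 0/5 normal; order 5: 1/1 normal; order 10: 3/3 normal; order 20: 1/1 normal.
Total normal subgroups: 7.

7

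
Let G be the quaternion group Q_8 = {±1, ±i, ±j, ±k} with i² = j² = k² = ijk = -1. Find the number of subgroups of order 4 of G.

3

|G| = 8 and 4 | 8, so subgroups of order 4 are possible by Lagrange.
The subgroups of order 4 are: {1, -1, i, -i}; {1, -1, j, -j}; {1, -1, k, -k}.
So G has 3 subgroups of order 4.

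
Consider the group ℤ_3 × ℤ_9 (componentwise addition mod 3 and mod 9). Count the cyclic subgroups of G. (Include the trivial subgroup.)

Each element a generates a cyclic subgroup ⟨a⟩; distinct elements may generate the same one (a cyclic group of order d has φ(d) generators).
Cyclic subgroups by order — order 1: 1; order 3: 4; order 9: 3.
Total: 8.

8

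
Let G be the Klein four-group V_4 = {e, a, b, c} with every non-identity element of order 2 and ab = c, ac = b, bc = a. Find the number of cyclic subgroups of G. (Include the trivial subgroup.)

4

Each element a generates a cyclic subgroup ⟨a⟩; distinct elements may generate the same one (a cyclic group of order d has φ(d) generators).
Cyclic subgroups by order — order 1: 1; order 2: 3.
Total: 4.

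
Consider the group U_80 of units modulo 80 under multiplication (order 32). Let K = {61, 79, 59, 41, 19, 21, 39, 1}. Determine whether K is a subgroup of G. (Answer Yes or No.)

Yes

|K| = 8 divides |G| = 32, consistent with Lagrange.
K contains the identity, every element's inverse is in K, and K is closed under ·: it is a subgroup.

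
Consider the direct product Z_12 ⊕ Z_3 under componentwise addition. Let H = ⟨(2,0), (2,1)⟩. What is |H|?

18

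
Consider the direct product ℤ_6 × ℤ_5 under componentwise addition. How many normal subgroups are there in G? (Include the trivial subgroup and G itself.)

G is abelian, so every subgroup is normal.
G has 8 subgroups in total, hence 8 normal subgroups.

8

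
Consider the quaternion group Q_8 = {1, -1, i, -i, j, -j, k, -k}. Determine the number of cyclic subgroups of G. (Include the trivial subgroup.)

Group the elements of G by the cyclic subgroup they generate; each cyclic subgroup of order d accounts for φ(d) elements.
Cyclic subgroups by order — order 1: 1; order 2: 1; order 4: 3.
Total: 5.

5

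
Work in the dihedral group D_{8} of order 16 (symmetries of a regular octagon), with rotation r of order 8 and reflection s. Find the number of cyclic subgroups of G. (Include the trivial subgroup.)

12

Group the elements of G by the cyclic subgroup they generate; each cyclic subgroup of order d accounts for φ(d) elements.
Cyclic subgroups by order — order 1: 1; order 2: 9; order 4: 1; order 8: 1.
Total: 12.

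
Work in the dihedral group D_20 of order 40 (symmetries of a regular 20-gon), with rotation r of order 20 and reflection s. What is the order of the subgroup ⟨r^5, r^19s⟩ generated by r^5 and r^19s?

8

|⟨r^5⟩| = 4 and |⟨r^19s⟩| = 2, so |H| is a multiple of lcm(4, 2) = 4 and divides |G| = 40.
Closing under the operation: H = {e, r^5, r^10, r^15, r^4s, r^9s, r^14s, r^19s}, so |H| = 8.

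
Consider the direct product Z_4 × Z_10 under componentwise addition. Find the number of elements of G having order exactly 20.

An element (a,b) has order lcm(ord(a), ord(b)); count pairs with lcm equal to 20.
Enumerating gives 16 such elements.

16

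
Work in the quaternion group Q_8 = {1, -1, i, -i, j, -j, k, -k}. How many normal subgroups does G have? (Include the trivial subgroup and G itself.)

6

G has 6 subgroups. Checking conjugation-invariance by order — order 1: 1/1 normal; order 2: 1/1 normal; order 4: 3/3 normal; order 8: 1/1 normal.
Total normal subgroups: 6.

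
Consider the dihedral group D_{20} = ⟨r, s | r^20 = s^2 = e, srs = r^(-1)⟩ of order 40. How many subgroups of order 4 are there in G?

|G| = 40 and 4 | 40, so subgroups of order 4 are possible by Lagrange.
The subgroups of order 4 are: {e, r^10, s, r^10s}; {e, r^10, rs, r^11s}; {e, r^10, r^2s, r^12s}; {e, r^10, r^3s, r^13s}; … (11 in all).
So G has 11 subgroups of order 4.

11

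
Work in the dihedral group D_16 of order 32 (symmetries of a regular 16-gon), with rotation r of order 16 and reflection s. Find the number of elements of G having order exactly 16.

8

The elements of order 16 are: r, r^3, r^5, r^7, r^9, r^11, r^13, r^15.
That's 8.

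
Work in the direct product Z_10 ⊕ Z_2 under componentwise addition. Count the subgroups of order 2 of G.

|G| = 20 and 2 | 20, so subgroups of order 2 are possible by Lagrange.
The subgroups of order 2 are: {(0,0), (0,1)}; {(0,0), (5,0)}; {(0,0), (5,1)}.
So G has 3 subgroups of order 2.

3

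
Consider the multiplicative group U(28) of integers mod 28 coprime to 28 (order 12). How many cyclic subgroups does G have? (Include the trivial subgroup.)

A cyclic subgroup of order d is generated by each of its φ(d) elements of order d, so the cyclic subgroups of order d number (#elements of order d)/φ(d).
Cyclic subgroups by order — order 1: 1; order 2: 3; order 3: 1; order 6: 3.
Total: 8.

8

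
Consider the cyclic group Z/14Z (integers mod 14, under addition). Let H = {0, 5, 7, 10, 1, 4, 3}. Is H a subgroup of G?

1 ∈ H but its inverse 13 ∉ H, so H is not a subgroup.

No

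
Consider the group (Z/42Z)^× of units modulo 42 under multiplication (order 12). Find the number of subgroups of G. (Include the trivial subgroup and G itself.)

10

|G| = 12, so by Lagrange every subgroup order divides 12. Divisors: 1, 2, 3, 4, 6, 12.
Subgroups by order — order 1: 1; order 2: 3; order 3: 1; order 4: 1; order 6: 3; order 12: 1.
Total: 1 + 3 + 1 + 1 + 3 + 1 = 10.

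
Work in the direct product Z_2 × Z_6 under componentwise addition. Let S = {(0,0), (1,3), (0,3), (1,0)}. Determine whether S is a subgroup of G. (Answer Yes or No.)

Yes

|S| = 4 divides |G| = 12, consistent with Lagrange.
S contains the identity, every element's inverse is in S, and S is closed under +: it is a subgroup.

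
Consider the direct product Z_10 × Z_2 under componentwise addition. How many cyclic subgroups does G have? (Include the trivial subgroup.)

8

A cyclic subgroup of order d is generated by each of its φ(d) elements of order d, so the cyclic subgroups of order d number (#elements of order d)/φ(d).
Cyclic subgroups by order — order 1: 1; order 2: 3; order 5: 1; order 10: 3.
Total: 8.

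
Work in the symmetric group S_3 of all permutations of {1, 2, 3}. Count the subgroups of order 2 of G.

|G| = 6 and 2 | 6, so subgroups of order 2 are possible by Lagrange.
The subgroups of order 2 are: {e, (1 2)}; {e, (1 3)}; {e, (2 3)}.
So G has 3 subgroups of order 2.

3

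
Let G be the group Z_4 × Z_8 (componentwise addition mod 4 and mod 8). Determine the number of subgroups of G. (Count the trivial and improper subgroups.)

22

|G| = 32, so by Lagrange every subgroup order divides 32. Divisors: 1, 2, 4, 8, 16, 32.
Subgroups by order — order 1: 1; order 2: 3; order 4: 7; order 8: 7; order 16: 3; order 32: 1.
Total: 1 + 3 + 7 + 7 + 3 + 1 = 22.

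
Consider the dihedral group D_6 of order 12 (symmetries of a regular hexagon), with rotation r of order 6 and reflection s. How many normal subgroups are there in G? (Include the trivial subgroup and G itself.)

7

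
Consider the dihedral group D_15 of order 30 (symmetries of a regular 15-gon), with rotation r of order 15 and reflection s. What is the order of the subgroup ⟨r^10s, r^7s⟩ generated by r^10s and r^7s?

|⟨r^10s⟩| = 2 and |⟨r^7s⟩| = 2, so |H| is a multiple of lcm(2, 2) = 2 and divides |G| = 30.
Closing under the operation: H = {e, r^3, r^6, r^9, r^12, rs, r^4s, r^7s, r^10s, r^13s}, so |H| = 10.

10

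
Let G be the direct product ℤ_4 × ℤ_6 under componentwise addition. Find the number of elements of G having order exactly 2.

An element (a,b) has order lcm(ord(a), ord(b)); count pairs with lcm equal to 2.
Enumerating gives 3 such elements.

3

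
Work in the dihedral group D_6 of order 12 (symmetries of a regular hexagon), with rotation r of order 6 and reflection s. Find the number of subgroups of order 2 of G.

|G| = 12 and 2 | 12, so subgroups of order 2 are possible by Lagrange.
The subgroups of order 2 are: {e, r^2s}; {e, r^3}; {e, r^3s}; {e, r^4s}; … (7 in all).
So G has 7 subgroups of order 2.

7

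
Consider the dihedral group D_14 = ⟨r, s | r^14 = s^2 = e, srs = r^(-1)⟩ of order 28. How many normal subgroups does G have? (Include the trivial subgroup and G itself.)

7

G has 28 subgroups. Checking conjugation-invariance by order — order 1: 1/1 normal; order 2: 1/15 normal; order 4: 0/7 normal; order 7: 1/1 normal; order 14: 3/3 normal; order 28: 1/1 normal.
Total normal subgroups: 7.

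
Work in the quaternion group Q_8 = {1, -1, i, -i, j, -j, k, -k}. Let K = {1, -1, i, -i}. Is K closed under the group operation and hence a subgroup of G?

Yes

|K| = 4 divides |G| = 8, consistent with Lagrange.
K contains the identity, every element's inverse is in K, and K is closed under ·: it is a subgroup.
In fact K = ⟨-i⟩.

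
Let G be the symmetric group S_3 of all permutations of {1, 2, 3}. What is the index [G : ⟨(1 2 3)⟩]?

2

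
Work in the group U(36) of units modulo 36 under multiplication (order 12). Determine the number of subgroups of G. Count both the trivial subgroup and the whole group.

|G| = 12, so by Lagrange every subgroup order divides 12. Divisors: 1, 2, 3, 4, 6, 12.
Subgroups by order — order 1: 1; order 2: 3; order 3: 1; order 4: 1; order 6: 3; order 12: 1.
Total: 1 + 3 + 1 + 1 + 3 + 1 = 10.

10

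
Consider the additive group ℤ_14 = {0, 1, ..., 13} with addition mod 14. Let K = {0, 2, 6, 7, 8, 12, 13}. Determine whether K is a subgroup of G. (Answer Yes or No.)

13 ∈ K but its inverse 1 ∉ K, so K is not a subgroup.

No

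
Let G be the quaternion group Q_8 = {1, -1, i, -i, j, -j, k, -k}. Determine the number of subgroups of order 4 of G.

|G| = 8 and 4 | 8, so subgroups of order 4 are possible by Lagrange.
The subgroups of order 4 are: {1, -1, i, -i}; {1, -1, j, -j}; {1, -1, k, -k}.
So G has 3 subgroups of order 4.

3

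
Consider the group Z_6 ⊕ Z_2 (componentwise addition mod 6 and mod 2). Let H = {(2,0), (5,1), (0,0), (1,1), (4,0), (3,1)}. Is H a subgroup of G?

Yes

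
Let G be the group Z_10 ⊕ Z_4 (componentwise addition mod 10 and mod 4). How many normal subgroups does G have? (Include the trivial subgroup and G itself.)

G is abelian, so every subgroup is normal.
G has 16 subgroups in total, hence 16 normal subgroups.

16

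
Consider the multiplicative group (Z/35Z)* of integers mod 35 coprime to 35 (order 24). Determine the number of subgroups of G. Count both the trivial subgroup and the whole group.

16

|G| = 24, so by Lagrange every subgroup order divides 24. Divisors: 1, 2, 3, 4, 6, 8, 12, 24.
Subgroups by order — order 1: 1; order 2: 3; order 3: 1; order 4: 3; order 6: 3; order 8: 1; order 12: 3; order 24: 1.
Total: 1 + 3 + 1 + 3 + 3 + 1 + 3 + 1 = 16.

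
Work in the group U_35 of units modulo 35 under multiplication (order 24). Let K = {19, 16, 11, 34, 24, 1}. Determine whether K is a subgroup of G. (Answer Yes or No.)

Yes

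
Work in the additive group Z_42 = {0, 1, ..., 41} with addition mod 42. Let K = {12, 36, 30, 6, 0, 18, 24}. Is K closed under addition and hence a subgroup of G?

Yes

|K| = 7 divides |G| = 42, consistent with Lagrange.
K contains the identity, every element's inverse is in K, and K is closed under +: it is a subgroup.
In fact K = ⟨18⟩.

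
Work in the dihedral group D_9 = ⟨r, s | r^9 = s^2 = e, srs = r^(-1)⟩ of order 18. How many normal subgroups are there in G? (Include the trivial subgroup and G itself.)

4

G has 16 subgroups. Checking conjugation-invariance by order — order 1: 1/1 normal; order 2: 0/9 normal; order 3: 1/1 normal; order 6: 0/3 normal; order 9: 1/1 normal; order 18: 1/1 normal.
Total normal subgroups: 4.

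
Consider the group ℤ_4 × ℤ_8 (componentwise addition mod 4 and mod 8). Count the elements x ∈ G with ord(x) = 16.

0

An element (a,b) has order lcm(ord(a), ord(b)); count pairs with lcm equal to 16.
Enumerating gives 0 such elements.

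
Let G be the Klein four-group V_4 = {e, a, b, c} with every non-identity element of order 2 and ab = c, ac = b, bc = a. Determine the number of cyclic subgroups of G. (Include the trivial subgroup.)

A cyclic subgroup of order d is generated by each of its φ(d) elements of order d, so the cyclic subgroups of order d number (#elements of order d)/φ(d).
Cyclic subgroups by order — order 1: 1; order 2: 3.
Total: 4.

4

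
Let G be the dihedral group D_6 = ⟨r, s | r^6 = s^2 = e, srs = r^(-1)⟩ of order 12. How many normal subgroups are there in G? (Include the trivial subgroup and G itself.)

7

G has 16 subgroups. Checking conjugation-invariance by order — order 1: 1/1 normal; order 2: 1/7 normal; order 3: 1/1 normal; order 4: 0/3 normal; order 6: 3/3 normal; order 12: 1/1 normal.
Total normal subgroups: 7.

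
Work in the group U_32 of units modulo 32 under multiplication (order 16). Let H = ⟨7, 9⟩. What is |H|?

8

|⟨7⟩| = 4 and |⟨9⟩| = 4, so |H| is a multiple of lcm(4, 4) = 4 and divides |G| = 16.
Closing under the operation: H = {1, 7, 9, 15, 17, 23, 25, 31}, so |H| = 8.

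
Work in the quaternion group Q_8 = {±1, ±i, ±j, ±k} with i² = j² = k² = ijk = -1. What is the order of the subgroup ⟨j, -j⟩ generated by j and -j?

4

|⟨j⟩| = 4 and |⟨-j⟩| = 4, so |H| is a multiple of lcm(4, 4) = 4 and divides |G| = 8.
Closing under the operation: H = {1, -1, j, -j}, so |H| = 4.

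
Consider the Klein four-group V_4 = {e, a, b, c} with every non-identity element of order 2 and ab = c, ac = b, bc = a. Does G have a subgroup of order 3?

No

3 does not divide |G| = 4, so by Lagrange no subgroup of order 3 exists.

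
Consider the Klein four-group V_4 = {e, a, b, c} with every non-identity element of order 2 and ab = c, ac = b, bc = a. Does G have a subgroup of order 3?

No

3 does not divide |G| = 4, so by Lagrange no subgroup of order 3 exists.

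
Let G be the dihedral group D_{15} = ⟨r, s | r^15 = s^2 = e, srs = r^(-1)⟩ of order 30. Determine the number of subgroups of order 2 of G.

|G| = 30 and 2 | 30, so subgroups of order 2 are possible by Lagrange.
The subgroups of order 2 are: {e, r^10s}; {e, r^11s}; {e, r^12s}; {e, r^13s}; … (15 in all).
So G has 15 subgroups of order 2.

15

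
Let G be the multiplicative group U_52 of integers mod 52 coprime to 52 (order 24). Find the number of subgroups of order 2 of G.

|G| = 24 and 2 | 24, so subgroups of order 2 are possible by Lagrange.
The subgroups of order 2 are: {1, 25}; {1, 27}; {1, 51}.
So G has 3 subgroups of order 2.

3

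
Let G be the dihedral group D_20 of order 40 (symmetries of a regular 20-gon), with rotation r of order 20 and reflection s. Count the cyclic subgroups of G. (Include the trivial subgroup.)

Group the elements of G by the cyclic subgroup they generate; each cyclic subgroup of order d accounts for φ(d) elements.
Cyclic subgroups by order — order 1: 1; order 2: 21; order 4: 1; order 5: 1; order 10: 1; order 20: 1.
Total: 26.

26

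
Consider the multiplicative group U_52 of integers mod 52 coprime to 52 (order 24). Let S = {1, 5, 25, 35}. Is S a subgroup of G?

35 ∈ S but its inverse 3 ∉ S, so S is not a subgroup.

No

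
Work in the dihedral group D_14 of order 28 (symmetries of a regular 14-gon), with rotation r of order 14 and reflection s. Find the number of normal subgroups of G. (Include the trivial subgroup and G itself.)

7

G has 28 subgroups. Checking conjugation-invariance by order — order 1: 1/1 normal; order 2: 1/15 normal; order 4: 0/7 normal; order 7: 1/1 normal; order 14: 3/3 normal; order 28: 1/1 normal.
Total normal subgroups: 7.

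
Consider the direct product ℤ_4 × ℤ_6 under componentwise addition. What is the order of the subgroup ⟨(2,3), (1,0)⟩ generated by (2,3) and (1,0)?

8

|⟨(2,3)⟩| = 2 and |⟨(1,0)⟩| = 4, so |H| is a multiple of lcm(2, 4) = 4 and divides |G| = 24.
Closing under the operation: H = {(0,0), (0,3), (1,0), (1,3), (2,0), (2,3), (3,0), (3,3)}, so |H| = 8.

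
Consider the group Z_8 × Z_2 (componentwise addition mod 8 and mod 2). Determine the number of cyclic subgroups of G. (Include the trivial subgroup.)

8

Each element a generates a cyclic subgroup ⟨a⟩; distinct elements may generate the same one (a cyclic group of order d has φ(d) generators).
Cyclic subgroups by order — order 1: 1; order 2: 3; order 4: 2; order 8: 2.
Total: 8.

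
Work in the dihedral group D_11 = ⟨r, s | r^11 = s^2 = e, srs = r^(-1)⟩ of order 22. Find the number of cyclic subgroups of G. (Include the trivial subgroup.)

A cyclic subgroup of order d is generated by each of its φ(d) elements of order d, so the cyclic subgroups of order d number (#elements of order d)/φ(d).
Cyclic subgroups by order — order 1: 1; order 2: 11; order 11: 1.
Total: 13.

13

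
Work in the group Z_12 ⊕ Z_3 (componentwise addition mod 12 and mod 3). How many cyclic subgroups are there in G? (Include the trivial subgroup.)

15

A cyclic subgroup of order d is generated by each of its φ(d) elements of order d, so the cyclic subgroups of order d number (#elements of order d)/φ(d).
Cyclic subgroups by order — order 1: 1; order 2: 1; order 3: 4; order 4: 1; order 6: 4; order 12: 4.
Total: 15.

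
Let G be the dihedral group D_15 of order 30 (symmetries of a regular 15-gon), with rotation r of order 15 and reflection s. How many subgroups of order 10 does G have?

|G| = 30 and 10 | 30, so subgroups of order 10 are possible by Lagrange.
The subgroups of order 10 are: {e, r^3, r^6, r^9, r^12, rs, r^4s, r^7s, r^10s, r^13s}; {e, r^3, r^6, r^9, r^12, r^2s, r^5s, r^8s, r^11s, r^14s}; {e, r^3, r^6, r^9, r^12, s, r^3s, r^6s, r^9s, r^12s}.
So G has 3 subgroups of order 10.

3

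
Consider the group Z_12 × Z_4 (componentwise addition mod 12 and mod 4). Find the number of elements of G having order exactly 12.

An element (a,b) has order lcm(ord(a), ord(b)); count pairs with lcm equal to 12.
Enumerating gives 24 such elements.

24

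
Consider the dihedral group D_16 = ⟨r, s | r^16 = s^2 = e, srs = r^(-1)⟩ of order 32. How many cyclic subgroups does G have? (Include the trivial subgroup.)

Group the elements of G by the cyclic subgroup they generate; each cyclic subgroup of order d accounts for φ(d) elements.
Cyclic subgroups by order — order 1: 1; order 2: 17; order 4: 1; order 8: 1; order 16: 1.
Total: 21.

21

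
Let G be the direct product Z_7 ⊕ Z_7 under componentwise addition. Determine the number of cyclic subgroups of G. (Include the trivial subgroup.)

9

Each element a generates a cyclic subgroup ⟨a⟩; distinct elements may generate the same one (a cyclic group of order d has φ(d) generators).
Cyclic subgroups by order — order 1: 1; order 7: 8.
Total: 9.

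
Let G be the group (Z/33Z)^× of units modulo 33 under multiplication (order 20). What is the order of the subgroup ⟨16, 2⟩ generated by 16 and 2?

10

|⟨16⟩| = 5 and |⟨2⟩| = 10, so |H| is a multiple of lcm(5, 10) = 10 and divides |G| = 20.
Closing under the operation: H = {1, 2, 4, 8, 16, 17, 25, 29, 31, 32}, so |H| = 10.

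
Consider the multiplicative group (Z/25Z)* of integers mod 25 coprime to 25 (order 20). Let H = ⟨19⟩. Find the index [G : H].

|⟨19⟩| = 10 and |G| = 20.
By Lagrange, [G : H] = |G|/|H| = 20/10 = 2.

2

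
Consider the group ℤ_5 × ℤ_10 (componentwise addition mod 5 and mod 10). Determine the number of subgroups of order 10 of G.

6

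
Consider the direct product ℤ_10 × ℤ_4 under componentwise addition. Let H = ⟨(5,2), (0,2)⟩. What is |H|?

|⟨(5,2)⟩| = 2 and |⟨(0,2)⟩| = 2, so |H| is a multiple of lcm(2, 2) = 2 and divides |G| = 40.
Closing under the operation: H = {(0,0), (0,2), (5,0), (5,2)}, so |H| = 4.

4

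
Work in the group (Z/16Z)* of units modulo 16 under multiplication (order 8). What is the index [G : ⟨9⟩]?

4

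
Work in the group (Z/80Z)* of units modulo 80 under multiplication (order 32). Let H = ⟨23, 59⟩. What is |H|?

|⟨23⟩| = 4 and |⟨59⟩| = 4, so |H| is a multiple of lcm(4, 4) = 4 and divides |G| = 32.
Closing under the operation: H = {1, 7, 9, 11, 13, 19, 23, 37, 41, 47, 49, 51, 53, 59, 63, 77}, so |H| = 16.

16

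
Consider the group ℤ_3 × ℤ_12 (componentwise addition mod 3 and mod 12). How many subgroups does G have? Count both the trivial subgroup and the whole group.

|G| = 36, so by Lagrange every subgroup order divides 36. Divisors: 1, 2, 3, 4, 6, 9, 12, 18, 36.
Subgroups by order — order 1: 1; order 2: 1; order 3: 4; order 4: 1; order 6: 4; order 9: 1; order 12: 4; order 18: 1; order 36: 1.
Total: 1 + 1 + 4 + 1 + 4 + 1 + 4 + 1 + 1 = 18.

18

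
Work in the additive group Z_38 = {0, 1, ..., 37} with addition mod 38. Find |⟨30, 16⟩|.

|⟨30⟩| = 19 and |⟨16⟩| = 19, so |H| is a multiple of lcm(19, 19) = 19 and divides |G| = 38.
Closing under the operation: H = {0, 2, 4, 6, 8, 10, 12, 14, 16, 18, 20, 22, 24, 26, 28, 30, 32, 34, 36}, so |H| = 19.

19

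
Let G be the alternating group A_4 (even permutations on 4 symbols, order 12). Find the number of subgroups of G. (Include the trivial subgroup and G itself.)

10

|G| = 12, so by Lagrange every subgroup order divides 12. Divisors: 1, 2, 3, 4, 6, 12.
Subgroups by order — order 1: 1; order 2: 3; order 3: 4; order 4: 1; order 6: 0; order 12: 1.
Total: 1 + 3 + 4 + 1 + 0 + 1 = 10.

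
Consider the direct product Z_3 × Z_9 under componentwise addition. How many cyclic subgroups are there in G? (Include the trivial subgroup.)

8

Group the elements of G by the cyclic subgroup they generate; each cyclic subgroup of order d accounts for φ(d) elements.
Cyclic subgroups by order — order 1: 1; order 3: 4; order 9: 3.
Total: 8.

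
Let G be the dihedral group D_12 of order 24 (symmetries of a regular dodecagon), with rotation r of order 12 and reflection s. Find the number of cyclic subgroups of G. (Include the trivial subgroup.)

A cyclic subgroup of order d is generated by each of its φ(d) elements of order d, so the cyclic subgroups of order d number (#elements of order d)/φ(d).
Cyclic subgroups by order — order 1: 1; order 2: 13; order 3: 1; order 4: 1; order 6: 1; order 12: 1.
Total: 18.

18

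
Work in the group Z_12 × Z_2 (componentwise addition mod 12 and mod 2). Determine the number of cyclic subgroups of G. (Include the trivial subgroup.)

12

Each element a generates a cyclic subgroup ⟨a⟩; distinct elements may generate the same one (a cyclic group of order d has φ(d) generators).
Cyclic subgroups by order — order 1: 1; order 2: 3; order 3: 1; order 4: 2; order 6: 3; order 12: 2.
Total: 12.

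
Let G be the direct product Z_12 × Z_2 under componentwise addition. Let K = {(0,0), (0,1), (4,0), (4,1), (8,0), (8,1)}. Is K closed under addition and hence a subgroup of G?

|K| = 6 divides |G| = 24, consistent with Lagrange.
K contains the identity, every element's inverse is in K, and K is closed under +: it is a subgroup.
In fact K = ⟨(4,1)⟩.

Yes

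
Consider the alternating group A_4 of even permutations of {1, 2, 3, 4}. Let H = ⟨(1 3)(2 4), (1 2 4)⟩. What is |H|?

|⟨(1 3)(2 4)⟩| = 2 and |⟨(1 2 4)⟩| = 3, so |H| is a multiple of lcm(2, 3) = 6 and divides |G| = 12.
Closing {(1 3)(2 4), (1 2 4)} under the group operation gives all of G, so |H| = 12.

12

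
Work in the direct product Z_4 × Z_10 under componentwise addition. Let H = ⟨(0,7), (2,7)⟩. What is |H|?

20

|⟨(0,7)⟩| = 10 and |⟨(2,7)⟩| = 10, so |H| is a multiple of lcm(10, 10) = 10 and divides |G| = 40.
Closing under the operation: H = {(0,0), (0,1), (0,2), (0,3), (0,4), (0,5), (0,6), (0,7), (0,8), (0,9), (2,0), (2,1), (2,2), (2,3), (2,4), (2,5), (2,6), (2,7), (2,8), (2,9)}, so |H| = 20.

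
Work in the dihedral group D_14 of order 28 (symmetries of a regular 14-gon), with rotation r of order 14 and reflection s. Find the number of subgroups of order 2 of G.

|G| = 28 and 2 | 28, so subgroups of order 2 are possible by Lagrange.
The subgroups of order 2 are: {e, r^10s}; {e, r^11s}; {e, r^12s}; {e, r^13s}; … (15 in all).
So G has 15 subgroups of order 2.

15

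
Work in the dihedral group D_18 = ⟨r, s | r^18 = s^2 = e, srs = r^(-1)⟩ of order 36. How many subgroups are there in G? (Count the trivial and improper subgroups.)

|G| = 36, so by Lagrange every subgroup order divides 36. Divisors: 1, 2, 3, 4, 6, 9, 12, 18, 36.
Subgroups by order — order 1: 1; order 2: 19; order 3: 1; order 4: 9; order 6: 7; order 9: 1; order 12: 3; order 18: 3; order 36: 1.
Total: 1 + 19 + 1 + 9 + 7 + 1 + 3 + 3 + 1 = 45.

45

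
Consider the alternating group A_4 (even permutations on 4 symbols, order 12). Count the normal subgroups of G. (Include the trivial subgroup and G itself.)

G has 10 subgroups. Checking conjugation-invariance by order — order 1: 1/1 normal; order 2: 0/3 normal; order 3: 0/4 normal; order 4: 1/1 normal; order 12: 1/1 normal.
Total normal subgroups: 3.

3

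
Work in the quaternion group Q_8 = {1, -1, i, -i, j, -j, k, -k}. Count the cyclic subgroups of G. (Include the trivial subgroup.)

5

Group the elements of G by the cyclic subgroup they generate; each cyclic subgroup of order d accounts for φ(d) elements.
Cyclic subgroups by order — order 1: 1; order 2: 1; order 4: 3.
Total: 5.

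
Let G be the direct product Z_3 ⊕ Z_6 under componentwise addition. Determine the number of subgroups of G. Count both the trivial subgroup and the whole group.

12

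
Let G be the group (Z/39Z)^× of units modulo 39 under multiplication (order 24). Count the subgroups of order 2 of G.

3

|G| = 24 and 2 | 24, so subgroups of order 2 are possible by Lagrange.
The subgroups of order 2 are: {1, 14}; {1, 25}; {1, 38}.
So G has 3 subgroups of order 2.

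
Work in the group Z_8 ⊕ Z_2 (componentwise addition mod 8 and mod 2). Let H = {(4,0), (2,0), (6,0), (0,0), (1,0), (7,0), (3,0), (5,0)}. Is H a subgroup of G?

|H| = 8 divides |G| = 16, consistent with Lagrange.
H contains the identity, every element's inverse is in H, and H is closed under +: it is a subgroup.
In fact H = ⟨(7,0)⟩.

Yes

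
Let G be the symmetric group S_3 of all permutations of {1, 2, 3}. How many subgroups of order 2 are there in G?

3

|G| = 6 and 2 | 6, so subgroups of order 2 are possible by Lagrange.
The subgroups of order 2 are: {e, (1 2)}; {e, (1 3)}; {e, (2 3)}.
So G has 3 subgroups of order 2.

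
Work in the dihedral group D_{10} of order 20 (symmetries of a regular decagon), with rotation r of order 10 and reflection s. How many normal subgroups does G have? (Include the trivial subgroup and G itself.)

7

G has 22 subgroups. Checking conjugation-invariance by order — order 1: 1/1 normal; order 2: 1/11 normal; order 4: 0/5 normal; order 5: 1/1 normal; order 10: 3/3 normal; order 20: 1/1 normal.
Total normal subgroups: 7.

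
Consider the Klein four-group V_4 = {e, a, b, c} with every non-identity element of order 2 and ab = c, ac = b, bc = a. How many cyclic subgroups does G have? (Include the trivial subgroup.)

Each element a generates a cyclic subgroup ⟨a⟩; distinct elements may generate the same one (a cyclic group of order d has φ(d) generators).
Cyclic subgroups by order — order 1: 1; order 2: 3.
Total: 4.

4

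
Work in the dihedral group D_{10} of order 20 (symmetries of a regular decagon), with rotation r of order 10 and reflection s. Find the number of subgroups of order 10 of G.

|G| = 20 and 10 | 20, so subgroups of order 10 are possible by Lagrange.
The subgroups of order 10 are: {e, r, r^2, r^3, r^4, r^5, r^6, r^7, r^8, r^9}; {e, r^2, r^4, r^6, r^8, s, r^2s, r^4s, r^6s, r^8s}; {e, r^2, r^4, r^6, r^8, rs, r^3s, r^5s, r^7s, r^9s}.
So G has 3 subgroups of order 10.

3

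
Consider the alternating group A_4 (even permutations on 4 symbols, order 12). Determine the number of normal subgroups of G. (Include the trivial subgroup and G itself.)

G has 10 subgroups. Checking conjugation-invariance by order — order 1: 1/1 normal; order 2: 0/3 normal; order 3: 0/4 normal; order 4: 1/1 normal; order 12: 1/1 normal.
Total normal subgroups: 3.

3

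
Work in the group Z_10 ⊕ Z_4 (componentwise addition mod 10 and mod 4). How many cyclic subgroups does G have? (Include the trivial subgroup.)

12

Group the elements of G by the cyclic subgroup they generate; each cyclic subgroup of order d accounts for φ(d) elements.
Cyclic subgroups by order — order 1: 1; order 2: 3; order 4: 2; order 5: 1; order 10: 3; order 20: 2.
Total: 12.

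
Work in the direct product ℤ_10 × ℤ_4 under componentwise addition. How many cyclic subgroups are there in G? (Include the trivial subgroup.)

Each element a generates a cyclic subgroup ⟨a⟩; distinct elements may generate the same one (a cyclic group of order d has φ(d) generators).
Cyclic subgroups by order — order 1: 1; order 2: 3; order 4: 2; order 5: 1; order 10: 3; order 20: 2.
Total: 12.

12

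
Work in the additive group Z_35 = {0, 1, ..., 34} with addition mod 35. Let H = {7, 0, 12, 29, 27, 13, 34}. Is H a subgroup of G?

No

34 ∈ H but its inverse 1 ∉ H, so H is not a subgroup.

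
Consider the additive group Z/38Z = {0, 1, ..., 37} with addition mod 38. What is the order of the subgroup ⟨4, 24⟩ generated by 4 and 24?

19

|⟨4⟩| = 19 and |⟨24⟩| = 19, so |H| is a multiple of lcm(19, 19) = 19 and divides |G| = 38.
Closing under the operation: H = {0, 2, 4, 6, 8, 10, 12, 14, 16, 18, 20, 22, 24, 26, 28, 30, 32, 34, 36}, so |H| = 19.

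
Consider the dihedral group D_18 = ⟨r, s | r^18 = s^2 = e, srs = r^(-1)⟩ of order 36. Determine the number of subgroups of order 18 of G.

|G| = 36 and 18 | 36, so subgroups of order 18 are possible by Lagrange.
The subgroups of order 18 are: {e, r, r^2, r^3, r^4, r^5, r^6, r^7, r^8, r^9, r^10, r^11, r^12, r^13, r^14, r^15, r^16, r^17}; {e, r^2, r^4, r^6, r^8, r^10, r^12, r^14, r^16, s, r^2s, r^4s, r^6s, r^8s, r^10s, r^12s, r^14s, r^16s}; {e, r^2, r^4, r^6, r^8, r^10, r^12, r^14, r^16, rs, r^3s, r^5s, r^7s, r^9s, r^11s, r^13s, r^15s, r^17s}.
So G has 3 subgroups of order 18.

3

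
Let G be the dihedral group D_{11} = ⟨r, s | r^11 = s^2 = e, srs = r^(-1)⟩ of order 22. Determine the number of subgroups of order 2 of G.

|G| = 22 and 2 | 22, so subgroups of order 2 are possible by Lagrange.
The subgroups of order 2 are: {e, r^10s}; {e, r^2s}; {e, r^3s}; {e, r^4s}; … (11 in all).
So G has 11 subgroups of order 2.

11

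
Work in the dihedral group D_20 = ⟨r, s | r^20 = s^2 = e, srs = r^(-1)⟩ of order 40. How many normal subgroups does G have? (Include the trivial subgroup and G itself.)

9

G has 48 subgroups. Checking conjugation-invariance by order — order 1: 1/1 normal; order 2: 1/21 normal; order 4: 1/11 normal; order 5: 1/1 normal; order 8: 0/5 normal; order 10: 1/5 normal; order 20: 3/3 normal; order 40: 1/1 normal.
Total normal subgroups: 9.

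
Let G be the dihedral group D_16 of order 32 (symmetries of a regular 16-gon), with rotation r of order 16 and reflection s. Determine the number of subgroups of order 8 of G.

|G| = 32 and 8 | 32, so subgroups of order 8 are possible by Lagrange.
The subgroups of order 8 are: {e, r^2, r^4, r^6, r^8, r^10, r^12, r^14}; {e, r^4, r^8, r^12, r^2s, r^6s, r^10s, r^14s}; {e, r^4, r^8, r^12, r^3s, r^7s, r^11s, r^15s}; {e, r^4, r^8, r^12, s, r^4s, r^8s, r^12s}; … (5 in all).
So G has 5 subgroups of order 8.

5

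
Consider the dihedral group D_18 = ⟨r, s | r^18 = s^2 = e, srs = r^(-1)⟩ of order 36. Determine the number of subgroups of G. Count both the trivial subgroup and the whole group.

45

|G| = 36, so by Lagrange every subgroup order divides 36. Divisors: 1, 2, 3, 4, 6, 9, 12, 18, 36.
Subgroups by order — order 1: 1; order 2: 19; order 3: 1; order 4: 9; order 6: 7; order 9: 1; order 12: 3; order 18: 3; order 36: 1.
Total: 1 + 19 + 1 + 9 + 7 + 1 + 3 + 3 + 1 = 45.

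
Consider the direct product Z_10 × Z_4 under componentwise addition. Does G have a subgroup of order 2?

Yes

2 | 40. A subgroup of order 2 is {(0,0), (0,2)}.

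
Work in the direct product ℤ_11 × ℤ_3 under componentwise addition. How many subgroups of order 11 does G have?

1

|G| = 33 and 11 | 33, so subgroups of order 11 are possible by Lagrange.
The subgroups of order 11 are: {(0,0), (1,0), (2,0), (3,0), (4,0), (5,0), (6,0), (7,0), (8,0), (9,0), (10,0)}.
So G has 1 subgroup of order 11.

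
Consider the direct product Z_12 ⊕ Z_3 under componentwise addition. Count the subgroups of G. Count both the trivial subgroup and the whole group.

18

|G| = 36, so by Lagrange every subgroup order divides 36. Divisors: 1, 2, 3, 4, 6, 9, 12, 18, 36.
Subgroups by order — order 1: 1; order 2: 1; order 3: 4; order 4: 1; order 6: 4; order 9: 1; order 12: 4; order 18: 1; order 36: 1.
Total: 1 + 1 + 4 + 1 + 4 + 1 + 4 + 1 + 1 = 18.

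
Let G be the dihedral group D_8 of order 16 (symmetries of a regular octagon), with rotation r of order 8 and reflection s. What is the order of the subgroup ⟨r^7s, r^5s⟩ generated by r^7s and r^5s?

8

|⟨r^7s⟩| = 2 and |⟨r^5s⟩| = 2, so |H| is a multiple of lcm(2, 2) = 2 and divides |G| = 16.
Closing under the operation: H = {e, r^2, r^4, r^6, rs, r^3s, r^5s, r^7s}, so |H| = 8.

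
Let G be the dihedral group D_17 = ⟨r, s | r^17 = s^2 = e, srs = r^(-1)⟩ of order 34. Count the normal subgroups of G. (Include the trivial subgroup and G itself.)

G has 20 subgroups. Checking conjugation-invariance by order — order 1: 1/1 normal; order 2: 0/17 normal; order 17: 1/1 normal; order 34: 1/1 normal.
Total normal subgroups: 3.

3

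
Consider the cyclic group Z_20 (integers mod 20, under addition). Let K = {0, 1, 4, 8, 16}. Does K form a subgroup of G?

No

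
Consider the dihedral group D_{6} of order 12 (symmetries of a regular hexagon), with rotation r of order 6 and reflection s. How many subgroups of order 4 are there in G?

|G| = 12 and 4 | 12, so subgroups of order 4 are possible by Lagrange.
The subgroups of order 4 are: {e, r^3, r^2s, r^5s}; {e, r^3, s, r^3s}; {e, r^3, rs, r^4s}.
So G has 3 subgroups of order 4.

3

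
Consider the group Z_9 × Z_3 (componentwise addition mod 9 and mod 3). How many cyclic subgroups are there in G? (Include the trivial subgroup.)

Group the elements of G by the cyclic subgroup they generate; each cyclic subgroup of order d accounts for φ(d) elements.
Cyclic subgroups by order — order 1: 1; order 3: 4; order 9: 3.
Total: 8.

8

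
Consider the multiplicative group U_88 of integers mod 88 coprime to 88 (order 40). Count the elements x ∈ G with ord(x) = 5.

4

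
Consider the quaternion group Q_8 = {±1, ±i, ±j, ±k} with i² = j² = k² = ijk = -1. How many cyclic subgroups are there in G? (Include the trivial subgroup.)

5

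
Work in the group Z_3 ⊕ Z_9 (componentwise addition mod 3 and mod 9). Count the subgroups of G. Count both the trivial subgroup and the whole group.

|G| = 27, so by Lagrange every subgroup order divides 27. Divisors: 1, 3, 9, 27.
Subgroups by order — order 1: 1; order 3: 4; order 9: 4; order 27: 1.
Total: 1 + 4 + 4 + 1 = 10.

10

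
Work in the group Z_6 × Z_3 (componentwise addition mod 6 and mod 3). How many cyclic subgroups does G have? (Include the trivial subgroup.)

A cyclic subgroup of order d is generated by each of its φ(d) elements of order d, so the cyclic subgroups of order d number (#elements of order d)/φ(d).
Cyclic subgroups by order — order 1: 1; order 2: 1; order 3: 4; order 6: 4.
Total: 10.

10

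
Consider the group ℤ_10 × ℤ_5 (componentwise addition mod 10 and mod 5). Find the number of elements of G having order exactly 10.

An element (a,b) has order lcm(ord(a), ord(b)); count pairs with lcm equal to 10.
Enumerating gives 24 such elements.

24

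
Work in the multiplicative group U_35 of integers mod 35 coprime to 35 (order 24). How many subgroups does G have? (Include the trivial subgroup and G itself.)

|G| = 24, so by Lagrange every subgroup order divides 24. Divisors: 1, 2, 3, 4, 6, 8, 12, 24.
Subgroups by order — order 1: 1; order 2: 3; order 3: 1; order 4: 3; order 6: 3; order 8: 1; order 12: 3; order 24: 1.
Total: 1 + 3 + 1 + 3 + 3 + 1 + 3 + 1 = 16.

16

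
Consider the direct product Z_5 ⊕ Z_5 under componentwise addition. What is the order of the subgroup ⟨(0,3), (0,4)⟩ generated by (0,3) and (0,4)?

|⟨(0,3)⟩| = 5 and |⟨(0,4)⟩| = 5, so |H| is a multiple of lcm(5, 5) = 5 and divides |G| = 25.
Closing under the operation: H = {(0,0), (0,1), (0,2), (0,3), (0,4)}, so |H| = 5.

5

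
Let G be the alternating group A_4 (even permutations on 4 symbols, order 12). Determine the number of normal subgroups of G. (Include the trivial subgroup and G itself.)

G has 10 subgroups. Checking conjugation-invariance by order — order 1: 1/1 normal; order 2: 0/3 normal; order 3: 0/4 normal; order 4: 1/1 normal; order 12: 1/1 normal.
Total normal subgroups: 3.

3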